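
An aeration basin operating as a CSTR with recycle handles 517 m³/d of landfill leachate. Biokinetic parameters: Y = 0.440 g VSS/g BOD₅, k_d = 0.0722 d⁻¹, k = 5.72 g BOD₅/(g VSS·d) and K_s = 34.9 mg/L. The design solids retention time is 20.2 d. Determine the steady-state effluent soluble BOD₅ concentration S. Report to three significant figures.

S ≈ 1.77 mg/L

For a completely mixed reactor with recycle the Lawrence–McCarty relation gives S = K_s·(1 + k_d·θ_c) / [θ_c·(Y·k − k_d) − 1] = 34.9 × (1 + 0.0722 × 20.2) / [20.2 × (0.440 × 5.72 − 0.0722) − 1] = 85.80 / 48.38 = 1.773 mg/L.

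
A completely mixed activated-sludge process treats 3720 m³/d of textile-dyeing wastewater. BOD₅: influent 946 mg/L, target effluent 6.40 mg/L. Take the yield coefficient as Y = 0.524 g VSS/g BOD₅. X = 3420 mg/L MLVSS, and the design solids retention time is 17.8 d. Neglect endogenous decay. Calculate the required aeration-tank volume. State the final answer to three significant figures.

V·X = Y·Q·ΔS·θ_c gives V = 0.524 × 3720 × (946 − 6.40) × 17.8 / 3420 = 9533 m³.

V ≈ 9530 m³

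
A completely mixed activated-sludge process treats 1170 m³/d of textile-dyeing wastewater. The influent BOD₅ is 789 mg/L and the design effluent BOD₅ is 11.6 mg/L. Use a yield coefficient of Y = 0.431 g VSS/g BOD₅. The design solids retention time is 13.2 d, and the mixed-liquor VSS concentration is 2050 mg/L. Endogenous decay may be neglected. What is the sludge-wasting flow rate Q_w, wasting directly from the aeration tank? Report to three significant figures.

With k_d = 0 the design equation reduces to V = Y Q (S₀−S) θ_c / X = 0.431 × 1170 × (789 − 11.6) × 13.2 / 2050 = 2524 m³.
Wasting from the aeration tank: Q_w = V / θ_c = 2524 / 13.2 = 191.2 m³/d.

Q_w ≈ 191 m³/d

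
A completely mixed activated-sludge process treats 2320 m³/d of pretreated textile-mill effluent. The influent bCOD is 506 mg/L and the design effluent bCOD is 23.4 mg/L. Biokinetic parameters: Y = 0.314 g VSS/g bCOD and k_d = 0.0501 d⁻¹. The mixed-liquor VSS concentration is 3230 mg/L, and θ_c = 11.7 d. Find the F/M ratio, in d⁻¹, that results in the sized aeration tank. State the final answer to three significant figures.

From the SRT design equation V = Y Q (S₀−S) θ_c / [X (1 + k_d θ_c)] = 0.314 × 2320 × (506 − 23.4) × 11.7 / [3230 × (1 + 0.0501 × 11.7)] = 4.11×10^6 / 5123 = 802.9 m³.
Food-to-microorganism ratio F/M = Q S₀ / (V X) = 2320 × 506 / (802.9 × 3230) = 0.4527 d⁻¹.

F/M ≈ 0.453 d⁻¹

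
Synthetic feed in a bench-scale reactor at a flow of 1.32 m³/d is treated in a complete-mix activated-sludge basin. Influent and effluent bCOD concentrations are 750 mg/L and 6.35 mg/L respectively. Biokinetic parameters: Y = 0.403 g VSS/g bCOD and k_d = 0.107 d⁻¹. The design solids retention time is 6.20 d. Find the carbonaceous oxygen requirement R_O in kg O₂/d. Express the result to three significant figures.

R_O ≈ 0.644 kg O₂/d

Correct the yield for decay: Y_obs = Y/(1 + k_d θ_c) = 0.403 / (1 + 0.107 × 6.20) = 0.403 / 1.663 = 0.2423.
Q·(S₀ − S) = 1.32 × (750 − 6.35) × 10⁻³ = 0.9816 kg/d removed.
P_X = Y_obs·Q·(S₀ − S) = 0.2423 × 0.9816 = 0.2378 kg VSS/d.
R_O = Q·(S₀ − S) − 1.42·P_X = 0.9816 − 1.42 × 0.2378 = 0.6439 kg O₂/d.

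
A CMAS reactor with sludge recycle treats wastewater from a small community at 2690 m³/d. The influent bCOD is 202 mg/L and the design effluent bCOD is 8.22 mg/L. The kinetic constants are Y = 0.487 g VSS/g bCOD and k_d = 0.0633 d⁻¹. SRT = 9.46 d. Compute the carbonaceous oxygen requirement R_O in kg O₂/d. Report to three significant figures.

Correct the yield for decay: Y_obs = Y/(1 + k_d θ_c) = 0.487 / (1 + 0.0633 × 9.46) = 0.487 / 1.599 = 0.3046.
Mass of bCOD removed per day: Q(S₀ − S) = 2690 × 193.8 g/m³ = 521.3 kg/d.
Net sludge production P_X = 0.3046 × 521.3 = 158.8 kg VSS/d.
Carbonaceous O₂ demand = substrate oxidised − cell-mass equivalent = 521.3 − 1.42 × 158.8 = 295.8 kg O₂/d.

R_O ≈ 296 kg O₂/d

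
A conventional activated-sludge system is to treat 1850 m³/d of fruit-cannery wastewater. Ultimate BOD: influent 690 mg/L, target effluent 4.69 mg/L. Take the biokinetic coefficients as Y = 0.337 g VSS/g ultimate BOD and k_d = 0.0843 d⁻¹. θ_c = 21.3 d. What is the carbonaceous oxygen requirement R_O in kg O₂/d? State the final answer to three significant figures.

Correct the yield for decay: Y_obs = Y/(1 + k_d θ_c) = 0.337 / (1 + 0.0843 × 21.3) = 0.337 / 2.796 = 0.1205.
Substrate removed = Q·(S₀ − S) = 1850 m³/d × (690 − 4.69) g/m³ = 1.27×10^6 g/d = 1268 kg/d.
P_X = Y_obs·Q·(S₀ − S) = 0.1205 × 1268 = 152.8 kg VSS/d.
R_O = Q·ΔS − 1.42 P_X = 1268 − 217.0 = 1051 kg O₂/d.

R_O ≈ 1050 kg O₂/d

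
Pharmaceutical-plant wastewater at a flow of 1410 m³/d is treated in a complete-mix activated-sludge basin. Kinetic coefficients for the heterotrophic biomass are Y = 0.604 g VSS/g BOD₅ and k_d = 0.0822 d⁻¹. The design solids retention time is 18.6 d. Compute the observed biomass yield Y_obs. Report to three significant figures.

Correct the yield for decay: Y_obs = Y/(1 + k_d θ_c) = 0.604 / (1 + 0.0822 × 18.6) = 0.604 / 2.529 = 0.2388.

Y_obs ≈ 0.239 g VSS/g BOD₅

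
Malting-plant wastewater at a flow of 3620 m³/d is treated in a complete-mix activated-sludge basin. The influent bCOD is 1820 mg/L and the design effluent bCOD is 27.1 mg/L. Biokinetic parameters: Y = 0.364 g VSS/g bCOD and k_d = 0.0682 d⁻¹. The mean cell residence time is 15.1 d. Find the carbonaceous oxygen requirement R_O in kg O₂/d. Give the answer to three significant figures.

R_O ≈ 4840 kg O₂/d

Observed yield with endogenous decay: Y_obs = Y / (1 + k_d·θ_c) = 0.364 / (1 + 0.0682 × 15.1) = 0.364 / 2.030 = 0.1793 g VSS/g bCOD.
ΔS = 1820 − 27.1 = 1793 mg/L, so the substrate removal rate is 3620 × 1793/1000 = 6490 kg bCOD/d.
Net sludge production P_X = 0.1793 × 6490 = 1164 kg VSS/d.
R_O = Q·ΔS − 1.42 P_X = 6490 − 1653 = 4838 kg O₂/d.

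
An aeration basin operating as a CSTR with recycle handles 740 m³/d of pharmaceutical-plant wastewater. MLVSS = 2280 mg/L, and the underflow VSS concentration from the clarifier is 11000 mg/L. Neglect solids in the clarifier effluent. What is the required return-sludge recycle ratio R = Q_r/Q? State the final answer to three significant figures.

R ≈ 0.261

Mass balance around the secondary clarifier (neglecting effluent solids): R = X / (X_r − X) = 2280 / (11000 − 2280) = 0.2615.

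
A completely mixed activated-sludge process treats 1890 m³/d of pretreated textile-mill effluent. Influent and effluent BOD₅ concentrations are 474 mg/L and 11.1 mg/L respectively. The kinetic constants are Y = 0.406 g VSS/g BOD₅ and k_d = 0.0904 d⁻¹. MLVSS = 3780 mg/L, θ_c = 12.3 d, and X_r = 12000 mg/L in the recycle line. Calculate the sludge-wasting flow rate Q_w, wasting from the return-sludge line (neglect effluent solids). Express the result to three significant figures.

Steady-state biomass mass balance: V·X·(1 + k_d·θ_c) = Y·Q·(S₀ − S)·θ_c, so V = 0.406 × 1890 × (474 − 11.1) × 12.3 / [3780 × (1 + 0.0904 × 12.3)] = 4.37×10^6 / 7983 = 547.3 m³.
θ_c = V·X/(Q_w·X_r) when wasting from the recycle, so Q_w = V·X/(θ_c·X_r) = 547.3 × 3780 / (12.3 × 12000) = 14.02 m³/d.

Q_w ≈ 14.0 m³/d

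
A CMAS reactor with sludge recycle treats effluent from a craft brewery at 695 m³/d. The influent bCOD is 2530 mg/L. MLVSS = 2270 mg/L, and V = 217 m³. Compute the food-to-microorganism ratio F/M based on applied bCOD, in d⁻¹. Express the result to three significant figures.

F/M ≈ 3.57 d⁻¹

Food-to-microorganism ratio F/M = Q S₀ / (V X) = 695 × 2530 / (217.0 × 2270) = 3.570 d⁻¹.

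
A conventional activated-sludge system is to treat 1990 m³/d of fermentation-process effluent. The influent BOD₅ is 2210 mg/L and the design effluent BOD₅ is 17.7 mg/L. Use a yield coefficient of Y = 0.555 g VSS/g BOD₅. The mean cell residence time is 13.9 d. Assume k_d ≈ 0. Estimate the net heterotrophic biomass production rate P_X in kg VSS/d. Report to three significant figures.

Since k_d ≈ 0, Y_obs = Y = 0.555 g VSS/g BOD₅.
ΔS = 2210 − 17.7 = 2192 mg/L, so the substrate removal rate is 1990 × 2192/1000 = 4363 kg BOD₅/d.
Net biomass production P_X = Y_obs × Q·(S₀ − S) = 0.5550 × 4363 = 2421 kg VSS/d.

P_X ≈ 2420 kg VSS/d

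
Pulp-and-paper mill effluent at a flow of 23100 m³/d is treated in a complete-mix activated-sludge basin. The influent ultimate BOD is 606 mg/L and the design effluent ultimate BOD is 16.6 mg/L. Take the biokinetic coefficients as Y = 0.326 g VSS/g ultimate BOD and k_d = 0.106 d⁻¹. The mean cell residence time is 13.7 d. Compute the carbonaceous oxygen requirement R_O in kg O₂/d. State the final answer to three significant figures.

Observed yield with endogenous decay: Y_obs = Y / (1 + k_d·θ_c) = 0.326 / (1 + 0.106 × 13.7) = 0.326 / 2.452 = 0.1329 g VSS/g ultimate BOD.
Substrate removed = Q·(S₀ − S) = 23100 m³/d × (606 − 16.6) g/m³ = 1.36×10^7 g/d = 13615 kg/d.
P_X = Y_obs·Q·(S₀ − S) = 0.1329 × 13615 = 1810 kg VSS/d.
Carbonaceous O₂ demand = substrate oxidised − cell-mass equivalent = 13615 − 1.42 × 1810 = 11045 kg O₂/d.

R_O ≈ 11000 kg O₂/d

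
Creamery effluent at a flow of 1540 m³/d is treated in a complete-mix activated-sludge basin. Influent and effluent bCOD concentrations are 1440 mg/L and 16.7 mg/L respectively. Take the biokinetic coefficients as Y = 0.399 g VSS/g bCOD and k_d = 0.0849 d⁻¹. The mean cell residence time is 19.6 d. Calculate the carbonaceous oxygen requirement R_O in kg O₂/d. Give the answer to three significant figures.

Y_obs = Y / (1 + k_d θ_c) = 0.399 / (1 + 0.0849 × 19.6) = 0.399 / 2.664 = 0.1498.
Mass of bCOD removed per day: Q(S₀ − S) = 1540 × 1423 g/m³ = 2192 kg/d.
P_X = Y_obs·Q·(S₀ − S) = 0.1498 × 2192 = 328.3 kg VSS/d.
Carbonaceous O₂ demand = substrate oxidised − cell-mass equivalent = 2192 − 1.42 × 328.3 = 1726 kg O₂/d.

R_O ≈ 1730 kg O₂/d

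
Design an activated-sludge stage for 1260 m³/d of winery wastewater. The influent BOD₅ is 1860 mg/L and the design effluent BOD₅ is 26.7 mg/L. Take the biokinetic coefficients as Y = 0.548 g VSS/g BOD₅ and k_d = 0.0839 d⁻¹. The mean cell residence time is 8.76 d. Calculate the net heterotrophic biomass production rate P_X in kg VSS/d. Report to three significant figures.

Observed yield with endogenous decay: Y_obs = Y / (1 + k_d·θ_c) = 0.548 / (1 + 0.0839 × 8.76) = 0.548 / 1.735 = 0.3159 g VSS/g BOD₅.
Substrate removed = Q·(S₀ − S) = 1260 m³/d × (1860 − 26.7) g/m³ = 2.31×10^6 g/d = 2310 kg/d.
Biomass produced: P_X = Y_obs·Q·ΔS = 0.3159 × 2310 ≈ 729.6 kg VSS/d.

P_X ≈ 730 kg VSS/d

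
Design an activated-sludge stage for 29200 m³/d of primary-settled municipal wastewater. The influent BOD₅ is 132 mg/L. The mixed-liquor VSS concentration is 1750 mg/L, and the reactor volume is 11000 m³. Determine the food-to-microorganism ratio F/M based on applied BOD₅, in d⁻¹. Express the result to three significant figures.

F/M = Q·S₀ / (V·X) = 29200 × 132 / (11000 × 1750) = 0.2002 g BOD₅·(g VSS·d)⁻¹.

F/M ≈ 0.200 d⁻¹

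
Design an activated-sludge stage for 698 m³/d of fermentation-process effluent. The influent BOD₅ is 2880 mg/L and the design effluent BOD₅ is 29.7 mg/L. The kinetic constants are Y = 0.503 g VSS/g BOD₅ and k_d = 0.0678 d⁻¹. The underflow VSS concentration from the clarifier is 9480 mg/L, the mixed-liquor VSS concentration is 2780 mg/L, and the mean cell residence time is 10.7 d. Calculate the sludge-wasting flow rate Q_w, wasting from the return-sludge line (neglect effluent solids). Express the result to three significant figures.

Q_w ≈ 61.2 m³/d

From the SRT design equation V = Y Q (S₀−S) θ_c / [X (1 + k_d θ_c)] = 0.503 × 698 × (2880 − 29.7) × 10.7 / [2780 × (1 + 0.0678 × 10.7)] = 1.07×10^7 / 4797 = 2232 m³.
θ_c = V·X/(Q_w·X_r) when wasting from the recycle, so Q_w = V·X/(θ_c·X_r) = 2232 × 2780 / (10.7 × 9480) = 61.18 m³/d.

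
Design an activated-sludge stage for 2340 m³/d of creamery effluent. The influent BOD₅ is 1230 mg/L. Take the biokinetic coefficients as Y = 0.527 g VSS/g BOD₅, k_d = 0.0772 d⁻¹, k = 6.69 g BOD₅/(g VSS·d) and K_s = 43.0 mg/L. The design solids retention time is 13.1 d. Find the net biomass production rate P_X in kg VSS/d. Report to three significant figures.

P_X ≈ 753 kg VSS/d

For a completely mixed reactor with recycle the Lawrence–McCarty relation gives S = K_s·(1 + k_d·θ_c) / [θ_c·(Y·k − k_d) − 1] = 43.0 × (1 + 0.0772 × 13.1) / [13.1 × (0.527 × 6.69 − 0.0772) − 1] = 86.49 / 44.17 = 1.958 mg/L.
Y_obs = Y / (1 + k_d θ_c) = 0.527 / (1 + 0.0772 × 13.1) = 0.527 / 2.011 = 0.2620.
Q·(S₀ − S) = 2340 × (1230 − 1.96) × 10⁻³ = 2874 kg/d removed.
P_X = Y_obs · Q(S₀ − S) = 0.2620 × 2874 = 752.9 kg VSS/d.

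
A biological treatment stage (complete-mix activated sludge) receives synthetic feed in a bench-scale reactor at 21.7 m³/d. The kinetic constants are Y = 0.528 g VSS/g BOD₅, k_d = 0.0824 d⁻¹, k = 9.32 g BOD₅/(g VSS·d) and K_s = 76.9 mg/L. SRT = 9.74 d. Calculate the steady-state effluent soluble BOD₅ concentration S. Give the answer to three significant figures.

For a completely mixed reactor with recycle the Lawrence–McCarty relation gives S = K_s·(1 + k_d·θ_c) / [θ_c·(Y·k − k_d) − 1] = 76.9 × (1 + 0.0824 × 9.74) / [9.74 × (0.528 × 9.32 − 0.0824) − 1] = 138.6 / 46.13 = 3.005 mg/L.

S ≈ 3.01 mg/L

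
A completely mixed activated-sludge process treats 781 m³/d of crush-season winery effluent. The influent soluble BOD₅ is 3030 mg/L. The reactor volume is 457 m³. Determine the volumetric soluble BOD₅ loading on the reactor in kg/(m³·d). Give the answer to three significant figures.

L_v = Q S₀ / V = 781 × 3030 × 10⁻³ / 457.0 = 5.178 kg/(m³·d).

L_v ≈ 5.18 kg soluble BOD₅/(m³·d)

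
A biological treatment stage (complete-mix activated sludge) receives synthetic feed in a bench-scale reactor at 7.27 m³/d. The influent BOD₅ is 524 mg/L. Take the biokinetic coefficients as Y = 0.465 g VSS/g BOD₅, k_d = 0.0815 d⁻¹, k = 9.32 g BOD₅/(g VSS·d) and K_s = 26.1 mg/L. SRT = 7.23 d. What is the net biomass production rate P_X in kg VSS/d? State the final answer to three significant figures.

P_X ≈ 1.11 kg VSS/d

Effluent substrate depends only on kinetics and SRT: S = K_s(1 + k_d θ_c) / [θ_c(Yk − k_d) − 1] = 26.1 × (1 + 0.0815 × 7.23) / [7.23 × (0.465 × 9.32 − 0.0815) − 1] = 41.48 / 29.74 = 1.395 mg/L.
The observed yield is Y_obs = Y/(1 + k_d·θ_c) = 0.465 / (1 + 0.0815 × 7.23) = 0.465 / 1.589 = 0.2926 g VSS per g BOD₅ removed.
ΔS = 524 − 1.39 = 522.6 mg/L, so the substrate removal rate is 7.27 × 522.6/1000 = 3.799 kg BOD₅/d.
Biomass produced: P_X = Y_obs·Q·ΔS = 0.2926 × 3.799 ≈ 1.112 kg VSS/d.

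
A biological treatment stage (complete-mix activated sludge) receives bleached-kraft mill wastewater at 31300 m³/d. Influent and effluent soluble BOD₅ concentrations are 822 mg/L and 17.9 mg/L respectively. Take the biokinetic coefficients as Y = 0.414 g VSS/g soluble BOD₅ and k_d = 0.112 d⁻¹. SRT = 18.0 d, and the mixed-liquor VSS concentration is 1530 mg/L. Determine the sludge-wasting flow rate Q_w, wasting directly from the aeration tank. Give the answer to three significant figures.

Steady-state biomass mass balance: V·X·(1 + k_d·θ_c) = Y·Q·(S₀ − S)·θ_c, so V = 0.414 × 31300 × (822 − 17.9) × 18.0 / [1530 × (1 + 0.112 × 18.0)] = 1.88×10^8 / 4614 = 40645 m³.
With mixed-liquor wasting, θ_c = V/Q_w, so Q_w = V/θ_c = 40645/18.0 = 2258 m³/d.

Q_w ≈ 2260 m³/d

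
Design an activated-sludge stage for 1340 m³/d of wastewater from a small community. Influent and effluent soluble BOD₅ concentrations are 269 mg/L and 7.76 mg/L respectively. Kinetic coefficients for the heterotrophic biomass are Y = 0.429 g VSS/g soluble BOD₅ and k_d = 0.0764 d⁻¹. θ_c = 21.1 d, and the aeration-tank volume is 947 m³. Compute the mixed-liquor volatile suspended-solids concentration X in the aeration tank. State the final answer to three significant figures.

Solving the biomass balance for X: X = Y Q (S₀−S) θ_c / [V (1+k_d θ_c)] = 0.429 × 1340 × (269 − 7.76) × 21.1 / [947 × (1 + 0.0764 × 21.1)] = 1281 mg/L.

X ≈ 1280 mg/L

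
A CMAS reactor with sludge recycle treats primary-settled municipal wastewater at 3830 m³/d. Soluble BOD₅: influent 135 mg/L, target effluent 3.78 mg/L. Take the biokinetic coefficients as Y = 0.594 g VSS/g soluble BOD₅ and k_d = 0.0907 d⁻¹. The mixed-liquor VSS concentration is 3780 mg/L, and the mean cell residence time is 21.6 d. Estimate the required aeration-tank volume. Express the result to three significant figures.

From the SRT design equation V = Y Q (S₀−S) θ_c / [X (1 + k_d θ_c)] = 0.594 × 3830 × (135 − 3.78) × 21.6 / [3780 × (1 + 0.0907 × 21.6)] = 6.45×10^6 / 11185 = 576.5 m³.

V ≈ 576 m³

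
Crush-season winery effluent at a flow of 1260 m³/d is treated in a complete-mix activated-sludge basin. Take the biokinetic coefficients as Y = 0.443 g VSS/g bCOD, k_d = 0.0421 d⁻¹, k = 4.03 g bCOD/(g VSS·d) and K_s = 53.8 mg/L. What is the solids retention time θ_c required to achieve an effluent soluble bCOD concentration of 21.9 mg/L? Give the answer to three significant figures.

θ_c ≈ 2.11 d

Specific growth rate at S = 21.9 mg/L: μ = YkS/(K_s+S) = 0.443·4.03·21.9/(53.8+21.9) = 0.5165 d⁻¹.
1/θ_c = 0.5165 − 0.0421 = 0.4744 d⁻¹, so θ_c = 2.108 d.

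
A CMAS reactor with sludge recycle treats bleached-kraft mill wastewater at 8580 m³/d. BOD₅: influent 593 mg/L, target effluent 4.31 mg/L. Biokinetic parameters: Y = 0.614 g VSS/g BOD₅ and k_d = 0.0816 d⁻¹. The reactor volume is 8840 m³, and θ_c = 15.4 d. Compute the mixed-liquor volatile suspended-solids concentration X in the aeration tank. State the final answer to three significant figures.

From V·X·(1 + k_d·θ_c) = Y·Q·(S₀ − S)·θ_c: X = 0.614 × 8580 × (593 − 4.31) × 15.4 / [8840 × (1 + 0.0816 × 15.4)] = 2394 mg/L.

X ≈ 2390 mg/L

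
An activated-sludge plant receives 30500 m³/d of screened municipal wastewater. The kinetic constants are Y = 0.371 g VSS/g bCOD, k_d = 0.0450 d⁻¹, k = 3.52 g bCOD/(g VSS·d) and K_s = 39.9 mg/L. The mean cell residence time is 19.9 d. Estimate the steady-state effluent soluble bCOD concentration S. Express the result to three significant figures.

S ≈ 3.14 mg/L

Effluent substrate depends only on kinetics and SRT: S = K_s(1 + k_d θ_c) / [θ_c(Yk − k_d) − 1] = 39.9 × (1 + 0.0450 × 19.9) / [19.9 × (0.371 × 3.52 − 0.0450) − 1] = 75.63 / 24.09 = 3.139 mg/L.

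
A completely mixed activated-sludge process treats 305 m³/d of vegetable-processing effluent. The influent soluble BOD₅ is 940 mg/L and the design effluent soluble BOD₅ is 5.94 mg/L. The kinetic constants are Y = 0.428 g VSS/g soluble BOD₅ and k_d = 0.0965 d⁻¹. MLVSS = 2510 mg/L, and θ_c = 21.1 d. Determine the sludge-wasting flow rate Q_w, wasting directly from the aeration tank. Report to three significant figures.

Q_w ≈ 16.0 m³/d

From the SRT design equation V = Y Q (S₀−S) θ_c / [X (1 + k_d θ_c)] = 0.428 × 305 × (940 − 5.94) × 21.1 / [2510 × (1 + 0.0965 × 21.1)] = 2.57×10^6 / 7621 = 337.6 m³.
For wasting at MLVSS concentration, Q_w = V/θ_c = 337.6/21.1 = 16.00 m³/d.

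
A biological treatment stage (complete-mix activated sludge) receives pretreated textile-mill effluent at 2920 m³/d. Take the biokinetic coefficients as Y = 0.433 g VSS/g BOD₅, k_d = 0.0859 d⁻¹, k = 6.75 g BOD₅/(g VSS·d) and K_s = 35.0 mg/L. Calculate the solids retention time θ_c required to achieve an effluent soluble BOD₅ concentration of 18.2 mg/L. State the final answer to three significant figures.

θ_c ≈ 1.09 d

From 1/θ_c = Y·k·S/(K_s + S) − k_d: Y·k·S/(K_s+S) = 0.433 × 6.75 × 18.2 / (35.0 + 18.2) = 0.9999 d⁻¹.
θ_c = 1/(μ − k_d) = 1/(0.9999 − 0.0859) = 1/0.9140 = 1.094 d.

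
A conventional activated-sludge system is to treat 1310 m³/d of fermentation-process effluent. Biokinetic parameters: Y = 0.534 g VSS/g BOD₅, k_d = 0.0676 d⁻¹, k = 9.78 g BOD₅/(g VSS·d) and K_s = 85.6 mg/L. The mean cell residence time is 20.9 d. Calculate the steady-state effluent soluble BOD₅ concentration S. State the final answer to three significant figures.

S ≈ 1.94 mg/L

For a completely mixed reactor with recycle the Lawrence–McCarty relation gives S = K_s·(1 + k_d·θ_c) / [θ_c·(Y·k − k_d) − 1] = 85.6 × (1 + 0.0676 × 20.9) / [20.9 × (0.534 × 9.78 − 0.0676) − 1] = 206.5 / 106.7 = 1.935 mg/L.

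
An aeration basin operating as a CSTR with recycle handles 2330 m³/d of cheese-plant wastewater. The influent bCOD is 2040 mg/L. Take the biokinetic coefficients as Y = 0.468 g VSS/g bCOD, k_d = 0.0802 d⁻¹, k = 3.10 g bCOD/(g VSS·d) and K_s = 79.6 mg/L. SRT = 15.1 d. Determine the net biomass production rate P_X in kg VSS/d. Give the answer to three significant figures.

P_X ≈ 1000 kg VSS/d

For a completely mixed reactor with recycle the Lawrence–McCarty relation gives S = K_s·(1 + k_d·θ_c) / [θ_c·(Y·k − k_d) − 1] = 79.6 × (1 + 0.0802 × 15.1) / [15.1 × (0.468 × 3.10 − 0.0802) − 1] = 176.0 / 19.70 = 8.936 mg/L.
Correct the yield for decay: Y_obs = Y/(1 + k_d θ_c) = 0.468 / (1 + 0.0802 × 15.1) = 0.468 / 2.211 = 0.2117.
Substrate removed = Q·(S₀ − S) = 2330 m³/d × (2040 − 8.94) g/m³ = 4.73×10^6 g/d = 4732 kg/d.
Biomass produced: P_X = Y_obs·Q·ΔS = 0.2117 × 4732 ≈ 1002 kg VSS/d.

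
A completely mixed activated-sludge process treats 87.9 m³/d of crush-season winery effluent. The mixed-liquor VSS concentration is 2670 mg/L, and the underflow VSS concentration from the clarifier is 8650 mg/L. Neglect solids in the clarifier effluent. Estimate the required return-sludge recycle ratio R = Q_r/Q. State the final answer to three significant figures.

R ≈ 0.446

R = Q_r/Q = X/(X_r − X) = 2670 / (8650 − 2670) = 0.4465.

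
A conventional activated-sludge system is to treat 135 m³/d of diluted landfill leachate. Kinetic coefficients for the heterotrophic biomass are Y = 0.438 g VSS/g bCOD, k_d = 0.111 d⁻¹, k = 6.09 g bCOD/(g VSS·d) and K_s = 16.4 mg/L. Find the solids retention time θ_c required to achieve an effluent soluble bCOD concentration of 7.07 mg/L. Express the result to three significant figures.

Specific growth rate at S = 7.07 mg/L: μ = YkS/(K_s+S) = 0.438·6.09·7.07/(16.4+7.07) = 0.8035 d⁻¹.
Then 1/θ_c = μ − k_d = 0.8035 − 0.111 = 0.6925 d⁻¹, giving θ_c = 1.444 d.

θ_c ≈ 1.44 d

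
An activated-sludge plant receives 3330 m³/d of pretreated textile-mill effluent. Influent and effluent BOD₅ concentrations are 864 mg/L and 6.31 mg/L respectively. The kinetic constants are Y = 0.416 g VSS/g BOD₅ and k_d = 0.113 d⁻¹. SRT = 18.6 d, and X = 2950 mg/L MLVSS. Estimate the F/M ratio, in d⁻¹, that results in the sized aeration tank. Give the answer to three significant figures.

From the SRT design equation V = Y Q (S₀−S) θ_c / [X (1 + k_d θ_c)] = 0.416 × 3330 × (864 − 6.31) × 18.6 / [2950 × (1 + 0.113 × 18.6)] = 2.21×10^7 / 9150 = 2415 m³.
F/M = Q·S₀ / (V·X) = 3330 × 864 / (2415 × 2950) = 0.4038 g BOD₅·(g VSS·d)⁻¹.

F/M ≈ 0.404 d⁻¹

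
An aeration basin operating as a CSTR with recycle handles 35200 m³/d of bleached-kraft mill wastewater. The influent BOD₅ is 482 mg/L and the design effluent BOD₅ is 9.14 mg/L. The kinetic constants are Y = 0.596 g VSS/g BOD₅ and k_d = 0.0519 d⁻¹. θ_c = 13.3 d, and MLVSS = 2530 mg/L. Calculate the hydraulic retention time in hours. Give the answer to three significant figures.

τ ≈ 21.0 h

Steady-state biomass mass balance: V·X·(1 + k_d·θ_c) = Y·Q·(S₀ − S)·θ_c, so V = 0.596 × 35200 × (482 − 9.14) × 13.3 / [2530 × (1 + 0.0519 × 13.3)] = 1.32×10^8 / 4276 = 30853 m³.
HRT = V/Q = 30853 m³ / 35200 m³·d⁻¹ = 0.8765 d × 24 = 21.04 h.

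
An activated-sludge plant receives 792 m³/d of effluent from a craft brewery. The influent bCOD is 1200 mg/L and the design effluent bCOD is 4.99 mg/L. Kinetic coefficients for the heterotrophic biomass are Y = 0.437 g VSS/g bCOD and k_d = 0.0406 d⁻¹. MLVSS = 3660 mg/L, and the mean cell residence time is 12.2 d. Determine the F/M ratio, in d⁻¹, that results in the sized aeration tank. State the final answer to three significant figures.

F/M ≈ 0.282 d⁻¹

From the SRT design equation V = Y Q (S₀−S) θ_c / [X (1 + k_d θ_c)] = 0.437 × 792 × (1200 − 4.99) × 12.2 / [3660 × (1 + 0.0406 × 12.2)] = 5.05×10^6 / 5473 = 922.0 m³.
F/M = Q·S₀ / (V·X) = 792 × 1200 / (922.0 × 3660) = 0.2816 g bCOD·(g VSS·d)⁻¹.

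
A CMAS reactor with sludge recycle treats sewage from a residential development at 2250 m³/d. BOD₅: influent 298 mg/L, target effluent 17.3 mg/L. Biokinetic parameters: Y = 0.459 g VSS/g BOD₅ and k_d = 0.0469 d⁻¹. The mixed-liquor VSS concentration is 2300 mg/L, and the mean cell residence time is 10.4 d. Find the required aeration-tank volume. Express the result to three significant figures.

Rearranging the biomass balance for a CMAS with decay, V = Y·Q·ΔS·θ_c / [X·(1+k_d θ_c)] = 0.459 × 2250 × (298 − 17.3) × 10.4 / [2300 × (1 + 0.0469 × 10.4)] = 3.01×10^6 / 3422 = 881.1 m³.

V ≈ 881 m³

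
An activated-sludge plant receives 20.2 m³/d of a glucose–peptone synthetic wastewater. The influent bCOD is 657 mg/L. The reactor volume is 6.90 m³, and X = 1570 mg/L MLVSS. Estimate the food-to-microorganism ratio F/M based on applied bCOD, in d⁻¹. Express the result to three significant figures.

F/M = applied load / biomass = Q·S₀/(V·X) = 20.2 × 657 / (6.900 × 1570) = 1.225 d⁻¹.

F/M ≈ 1.23 d⁻¹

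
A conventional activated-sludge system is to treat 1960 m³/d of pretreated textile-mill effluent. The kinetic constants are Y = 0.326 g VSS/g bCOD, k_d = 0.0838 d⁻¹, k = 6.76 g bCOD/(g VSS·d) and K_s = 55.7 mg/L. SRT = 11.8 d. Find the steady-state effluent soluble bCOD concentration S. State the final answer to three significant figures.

From the Monod/SRT balance for a CMAS, S = K_s·(1+k_d θ_c)/[θ_c·(Y k − k_d) − 1] = 55.7 × (1 + 0.0838 × 11.8) / [11.8 × (0.326 × 6.76 − 0.0838) − 1] = 110.8 / 24.02 = 4.613 mg/L.

S ≈ 4.61 mg/L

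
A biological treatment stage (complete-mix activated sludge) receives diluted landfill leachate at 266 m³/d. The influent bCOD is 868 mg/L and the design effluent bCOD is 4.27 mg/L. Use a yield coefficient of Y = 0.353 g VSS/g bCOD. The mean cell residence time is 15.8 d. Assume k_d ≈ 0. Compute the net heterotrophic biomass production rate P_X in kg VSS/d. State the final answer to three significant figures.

P_X ≈ 81.1 kg VSS/d

Since k_d ≈ 0, Y_obs = Y = 0.353 g VSS/g bCOD.
ΔS = 868 − 4.27 = 863.7 mg/L, so the substrate removal rate is 266 × 863.7/1000 = 229.8 kg bCOD/d.
P_X = Y_obs · Q(S₀ − S) = 0.3530 × 229.8 = 81.10 kg VSS/d.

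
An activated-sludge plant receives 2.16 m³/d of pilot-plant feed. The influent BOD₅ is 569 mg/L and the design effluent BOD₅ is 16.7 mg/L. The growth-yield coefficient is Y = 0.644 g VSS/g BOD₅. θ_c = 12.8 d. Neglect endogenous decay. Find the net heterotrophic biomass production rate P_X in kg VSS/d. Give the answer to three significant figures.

With endogenous decay neglected, the observed yield equals the true yield: Y_obs = Y = 0.644 g VSS/g BOD₅.
Mass of BOD₅ removed per day: Q(S₀ − S) = 2.16 × 552.3 g/m³ = 1.193 kg/d.
So the net sludge growth is P_X = 0.6440 × 1.193 = 0.7683 kg VSS/d.

P_X ≈ 0.768 kg VSS/d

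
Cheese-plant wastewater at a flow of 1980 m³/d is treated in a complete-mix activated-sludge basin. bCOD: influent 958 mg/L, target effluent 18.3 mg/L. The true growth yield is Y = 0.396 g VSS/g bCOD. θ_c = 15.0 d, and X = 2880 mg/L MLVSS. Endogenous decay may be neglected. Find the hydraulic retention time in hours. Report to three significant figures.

With k_d = 0 the design equation reduces to V = Y Q (S₀−S) θ_c / X = 0.396 × 1980 × (958 − 18.3) × 15.0 / 2880 = 3837 m³.
Hydraulic retention time τ = V/Q = 3837 / 1980 = 1.938 d = 46.52 h.

τ ≈ 46.5 h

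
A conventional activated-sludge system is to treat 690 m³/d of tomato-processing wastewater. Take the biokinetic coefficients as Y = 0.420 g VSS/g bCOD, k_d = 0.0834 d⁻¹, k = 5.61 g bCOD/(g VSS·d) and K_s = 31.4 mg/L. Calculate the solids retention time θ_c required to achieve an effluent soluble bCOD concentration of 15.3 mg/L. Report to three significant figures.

From 1/θ_c = Y·k·S/(K_s + S) − k_d: Y·k·S/(K_s+S) = 0.420 × 5.61 × 15.3 / (31.4 + 15.3) = 0.7719 d⁻¹.
θ_c = 1/(μ − k_d) = 1/(0.7719 − 0.0834) = 1/0.6885 = 1.452 d.

θ_c ≈ 1.45 d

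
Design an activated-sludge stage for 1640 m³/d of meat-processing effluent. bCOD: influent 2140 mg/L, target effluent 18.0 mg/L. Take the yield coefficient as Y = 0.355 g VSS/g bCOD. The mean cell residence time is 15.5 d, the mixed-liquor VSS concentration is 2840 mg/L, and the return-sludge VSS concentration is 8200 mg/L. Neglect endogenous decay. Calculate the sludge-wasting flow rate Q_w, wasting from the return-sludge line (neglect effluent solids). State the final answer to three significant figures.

Q_w ≈ 151 m³/d

With k_d = 0 the design equation reduces to V = Y Q (S₀−S) θ_c / X = 0.355 × 1640 × (2140 − 18.0) × 15.5 / 2840 = 6743 m³.
Q_w = (V·X)/(θ_c X_r) = 6743 × 2840 / (15.5 × 8200) = 150.7 m³/d.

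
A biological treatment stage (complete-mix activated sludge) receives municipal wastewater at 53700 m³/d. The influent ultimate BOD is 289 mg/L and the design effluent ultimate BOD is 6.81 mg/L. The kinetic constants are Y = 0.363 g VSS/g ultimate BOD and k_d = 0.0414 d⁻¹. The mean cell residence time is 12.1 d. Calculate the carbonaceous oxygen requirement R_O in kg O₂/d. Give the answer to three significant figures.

R_O ≈ 9950 kg O₂/d

Observed yield with endogenous decay: Y_obs = Y / (1 + k_d·θ_c) = 0.363 / (1 + 0.0414 × 12.1) = 0.363 / 1.501 = 0.2418 g VSS/g ultimate BOD.
ΔS = 289 − 6.81 = 282.2 mg/L, so the substrate removal rate is 53700 × 282.2/1000 = 15154 kg ultimate BOD/d.
Biomass synthesised: P_X = Y_obs × 15154 = 3665 kg VSS/d.
Carbonaceous O₂ demand = substrate oxidised − cell-mass equivalent = 15154 − 1.42 × 3665 = 9949 kg O₂/d.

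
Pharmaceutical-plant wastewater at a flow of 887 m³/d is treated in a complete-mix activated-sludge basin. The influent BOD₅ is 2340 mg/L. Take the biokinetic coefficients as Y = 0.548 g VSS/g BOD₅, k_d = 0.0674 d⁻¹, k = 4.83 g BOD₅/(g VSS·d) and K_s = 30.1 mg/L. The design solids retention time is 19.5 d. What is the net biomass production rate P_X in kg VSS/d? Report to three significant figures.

P_X ≈ 491 kg VSS/d

Effluent substrate depends only on kinetics and SRT: S = K_s(1 + k_d θ_c) / [θ_c(Yk − k_d) − 1] = 30.1 × (1 + 0.0674 × 19.5) / [19.5 × (0.548 × 4.83 − 0.0674) − 1] = 69.66 / 49.30 = 1.413 mg/L.
Observed yield with endogenous decay: Y_obs = Y / (1 + k_d·θ_c) = 0.548 / (1 + 0.0674 × 19.5) = 0.548 / 2.314 = 0.2368 g VSS/g BOD₅.
Substrate removed = Q·(S₀ − S) = 887 m³/d × (2340 − 1.41) g/m³ = 2.07×10^6 g/d = 2074 kg/d.
Biomass produced: P_X = Y_obs·Q·ΔS = 0.2368 × 2074 ≈ 491.2 kg VSS/d.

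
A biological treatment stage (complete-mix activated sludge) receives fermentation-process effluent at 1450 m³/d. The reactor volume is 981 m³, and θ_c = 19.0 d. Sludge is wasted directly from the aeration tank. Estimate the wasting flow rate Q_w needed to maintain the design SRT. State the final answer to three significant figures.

Q_w ≈ 51.6 m³/d

Wasting from the aeration tank: Q_w = V / θ_c = 981.0 / 19.0 = 51.63 m³/d.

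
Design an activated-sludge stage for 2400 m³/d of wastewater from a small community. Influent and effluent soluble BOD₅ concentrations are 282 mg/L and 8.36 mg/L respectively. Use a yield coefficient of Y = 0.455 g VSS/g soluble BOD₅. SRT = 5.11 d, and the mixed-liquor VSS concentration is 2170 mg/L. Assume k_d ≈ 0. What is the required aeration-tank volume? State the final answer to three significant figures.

With k_d = 0 the design equation reduces to V = Y Q (S₀−S) θ_c / X = 0.455 × 2400 × (282 − 8.36) × 5.11 / 2170 = 703.7 m³.

V ≈ 704 m³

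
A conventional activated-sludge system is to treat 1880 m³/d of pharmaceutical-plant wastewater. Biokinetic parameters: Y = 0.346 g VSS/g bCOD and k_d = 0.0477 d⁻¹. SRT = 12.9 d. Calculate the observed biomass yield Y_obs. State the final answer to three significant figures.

Observed yield with endogenous decay: Y_obs = Y / (1 + k_d·θ_c) = 0.346 / (1 + 0.0477 × 12.9) = 0.346 / 1.615 = 0.2142 g VSS/g bCOD.

Y_obs ≈ 0.214 g VSS/g bCOD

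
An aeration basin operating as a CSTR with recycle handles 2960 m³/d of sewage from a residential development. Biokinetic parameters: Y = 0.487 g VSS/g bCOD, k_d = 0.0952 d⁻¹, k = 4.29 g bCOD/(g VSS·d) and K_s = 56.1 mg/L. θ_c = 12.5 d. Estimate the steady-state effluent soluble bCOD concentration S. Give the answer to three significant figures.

From the Monod/SRT balance for a CMAS, S = K_s·(1+k_d θ_c)/[θ_c·(Y k − k_d) − 1] = 56.1 × (1 + 0.0952 × 12.5) / [12.5 × (0.487 × 4.29 − 0.0952) − 1] = 122.9 / 23.93 = 5.135 mg/L.

S ≈ 5.14 mg/L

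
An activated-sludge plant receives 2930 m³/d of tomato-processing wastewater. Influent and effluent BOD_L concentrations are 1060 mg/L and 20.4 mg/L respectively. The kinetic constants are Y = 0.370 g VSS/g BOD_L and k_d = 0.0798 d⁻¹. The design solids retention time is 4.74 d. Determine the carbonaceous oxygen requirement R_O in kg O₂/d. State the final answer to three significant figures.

Observed yield with endogenous decay: Y_obs = Y / (1 + k_d·θ_c) = 0.370 / (1 + 0.0798 × 4.74) = 0.370 / 1.378 = 0.2685 g VSS/g BOD_L.
Mass of BOD_L removed per day: Q(S₀ − S) = 2930 × 1040 g/m³ = 3046 kg/d.
Biomass synthesised: P_X = Y_obs × 3046 = 817.7 kg VSS/d.
Carbonaceous O₂ demand = substrate oxidised − cell-mass equivalent = 3046 − 1.42 × 817.7 = 1885 kg O₂/d.

R_O ≈ 1880 kg O₂/d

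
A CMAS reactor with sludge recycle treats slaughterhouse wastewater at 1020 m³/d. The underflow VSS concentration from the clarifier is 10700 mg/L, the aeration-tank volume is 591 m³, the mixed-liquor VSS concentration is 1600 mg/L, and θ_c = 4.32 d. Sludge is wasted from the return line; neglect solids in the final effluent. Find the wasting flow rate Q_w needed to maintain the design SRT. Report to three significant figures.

Q_w ≈ 20.5 m³/d

θ_c = V·X/(Q_w·X_r) when wasting from the recycle, so Q_w = V·X/(θ_c·X_r) = 591.0 × 1600 / (4.32 × 10700) = 20.46 m³/d.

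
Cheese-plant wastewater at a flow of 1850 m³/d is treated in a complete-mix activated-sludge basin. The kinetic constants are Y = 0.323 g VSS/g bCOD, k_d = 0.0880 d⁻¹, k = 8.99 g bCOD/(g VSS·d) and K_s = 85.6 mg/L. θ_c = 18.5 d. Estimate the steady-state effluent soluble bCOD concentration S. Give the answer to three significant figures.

For a completely mixed reactor with recycle the Lawrence–McCarty relation gives S = K_s·(1 + k_d·θ_c) / [θ_c·(Y·k − k_d) − 1] = 85.6 × (1 + 0.0880 × 18.5) / [18.5 × (0.323 × 8.99 − 0.0880) − 1] = 225.0 / 51.09 = 4.403 mg/L.

S ≈ 4.40 mg/L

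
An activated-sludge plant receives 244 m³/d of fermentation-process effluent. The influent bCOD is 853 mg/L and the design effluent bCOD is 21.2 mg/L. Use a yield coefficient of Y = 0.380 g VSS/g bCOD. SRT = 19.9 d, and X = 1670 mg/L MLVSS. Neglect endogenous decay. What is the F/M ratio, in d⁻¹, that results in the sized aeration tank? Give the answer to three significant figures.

F/M ≈ 0.136 d⁻¹

With k_d = 0 the design equation reduces to V = Y Q (S₀−S) θ_c / X = 0.380 × 244 × (853 − 21.2) × 19.9 / 1670 = 919.0 m³.
F/M = Q·S₀ / (V·X) = 244 × 853 / (919.0 × 1670) = 0.1356 g bCOD·(g VSS·d)⁻¹.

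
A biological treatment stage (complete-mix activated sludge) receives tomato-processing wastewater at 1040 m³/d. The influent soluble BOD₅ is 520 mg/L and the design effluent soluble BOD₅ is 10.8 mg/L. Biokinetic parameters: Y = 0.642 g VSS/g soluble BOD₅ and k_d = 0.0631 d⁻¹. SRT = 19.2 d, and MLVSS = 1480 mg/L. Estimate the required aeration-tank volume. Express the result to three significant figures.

From the SRT design equation V = Y Q (S₀−S) θ_c / [X (1 + k_d θ_c)] = 0.642 × 1040 × (520 − 10.8) × 19.2 / [1480 × (1 + 0.0631 × 19.2)] = 6.53×10^6 / 3273 = 1994 m³.

V ≈ 1990 m³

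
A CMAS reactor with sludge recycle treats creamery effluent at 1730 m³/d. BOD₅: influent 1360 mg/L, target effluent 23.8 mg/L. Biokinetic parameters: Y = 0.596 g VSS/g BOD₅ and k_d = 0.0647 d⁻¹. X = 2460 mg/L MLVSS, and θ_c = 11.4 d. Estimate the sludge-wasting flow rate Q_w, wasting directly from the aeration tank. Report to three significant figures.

Q_w ≈ 322 m³/d

Steady-state biomass mass balance: V·X·(1 + k_d·θ_c) = Y·Q·(S₀ − S)·θ_c, so V = 0.596 × 1730 × (1360 − 23.8) × 11.4 / [2460 × (1 + 0.0647 × 11.4)] = 1.57×10^7 / 4274 = 3674 m³.
Wasting from the aeration tank: Q_w = V / θ_c = 3674 / 11.4 = 322.3 m³/d.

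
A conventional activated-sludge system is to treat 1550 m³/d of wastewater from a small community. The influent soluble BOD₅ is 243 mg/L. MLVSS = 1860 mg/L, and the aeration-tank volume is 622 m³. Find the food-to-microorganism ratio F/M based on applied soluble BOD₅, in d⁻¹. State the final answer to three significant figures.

F/M = applied load / biomass = Q·S₀/(V·X) = 1550 × 243 / (622.0 × 1860) = 0.3256 d⁻¹.

F/M ≈ 0.326 d⁻¹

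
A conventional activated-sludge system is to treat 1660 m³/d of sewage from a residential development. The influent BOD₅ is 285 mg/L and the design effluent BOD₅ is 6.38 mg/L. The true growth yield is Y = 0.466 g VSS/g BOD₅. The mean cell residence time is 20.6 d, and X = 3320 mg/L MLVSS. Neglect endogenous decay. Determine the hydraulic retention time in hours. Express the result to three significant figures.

Biomass mass balance (decay neglected): V·X = Y·Q·(S₀ − S)·θ_c, so V = 0.466 × 1660 × (285 − 6.38) × 20.6 / 3320 = 1337 m³.
HRT = V/Q = 1337 m³ / 1660 m³·d⁻¹ = 0.8056 d × 24 = 19.33 h.

τ ≈ 19.3 h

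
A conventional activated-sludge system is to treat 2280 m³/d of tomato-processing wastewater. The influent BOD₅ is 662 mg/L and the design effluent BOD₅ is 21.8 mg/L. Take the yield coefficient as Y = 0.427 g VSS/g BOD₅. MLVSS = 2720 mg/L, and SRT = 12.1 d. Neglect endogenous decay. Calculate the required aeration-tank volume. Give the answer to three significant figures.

V ≈ 2770 m³

Biomass mass balance (decay neglected): V·X = Y·Q·(S₀ − S)·θ_c, so V = 0.427 × 2280 × (662 − 21.8) × 12.1 / 2720 = 2773 m³.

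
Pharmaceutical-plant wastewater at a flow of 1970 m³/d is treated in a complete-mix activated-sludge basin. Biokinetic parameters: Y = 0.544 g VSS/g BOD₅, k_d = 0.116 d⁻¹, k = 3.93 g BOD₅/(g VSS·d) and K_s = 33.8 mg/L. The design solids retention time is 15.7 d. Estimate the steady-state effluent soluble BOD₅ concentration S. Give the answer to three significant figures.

S ≈ 3.10 mg/L

From the Monod/SRT balance for a CMAS, S = K_s·(1+k_d θ_c)/[θ_c·(Y k − k_d) − 1] = 33.8 × (1 + 0.116 × 15.7) / [15.7 × (0.544 × 3.93 − 0.116) − 1] = 95.36 / 30.74 = 3.102 mg/L.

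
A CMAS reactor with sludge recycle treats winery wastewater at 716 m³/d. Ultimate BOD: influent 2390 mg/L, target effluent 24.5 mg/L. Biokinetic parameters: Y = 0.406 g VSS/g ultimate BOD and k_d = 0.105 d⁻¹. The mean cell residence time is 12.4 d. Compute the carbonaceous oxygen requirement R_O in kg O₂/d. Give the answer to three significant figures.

R_O ≈ 1270 kg O₂/d

Observed yield with endogenous decay: Y_obs = Y / (1 + k_d·θ_c) = 0.406 / (1 + 0.105 × 12.4) = 0.406 / 2.302 = 0.1764 g VSS/g ultimate BOD.
Q·(S₀ − S) = 716 × (2390 − 24.5) × 10⁻³ = 1694 kg/d removed.
Net sludge production P_X = 0.1764 × 1694 = 298.7 kg VSS/d.
Carbonaceous O₂ demand = substrate oxidised − cell-mass equivalent = 1694 − 1.42 × 298.7 = 1270 kg O₂/d.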